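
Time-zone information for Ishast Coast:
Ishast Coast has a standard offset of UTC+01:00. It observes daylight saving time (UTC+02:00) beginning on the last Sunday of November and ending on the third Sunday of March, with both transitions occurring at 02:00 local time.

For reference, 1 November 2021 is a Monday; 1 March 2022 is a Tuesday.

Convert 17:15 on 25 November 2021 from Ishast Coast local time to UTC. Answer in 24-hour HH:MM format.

16:15

1 November 2021 is a Monday, so Sundays fall on 7, 14, 21, 28; the last is November 28.
1 March 2022 is a Tuesday, so the first Sunday is March 6 and the third is March 20.
Daylight saving runs 28 November 2021 – 20 March 2022; 25 November 2021 is outside that window, so Ishast Coast is on standard time at UTC+01:00.
17:15 local − 1h = 16:15 UTC.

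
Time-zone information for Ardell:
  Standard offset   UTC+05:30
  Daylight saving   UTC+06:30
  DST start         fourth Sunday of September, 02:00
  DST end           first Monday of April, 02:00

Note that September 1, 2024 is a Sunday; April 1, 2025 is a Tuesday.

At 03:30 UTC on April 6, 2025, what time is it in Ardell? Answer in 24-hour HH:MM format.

10:00

1 September 2024 is a Sunday, so the first Sunday is September 1 and the fourth is September 22.
1 April 2025 is a Tuesday, so the first Monday is April 7.
At the standard offset (UTC+05:30), 03:30 UTC + 5h30m = 09:00 Ardell standard time.
The standard-time date in Ardell, April 6, 2025, falls between 22 September 2024 and 7 April 2025, so daylight saving is in effect and Ardell is at UTC+06:30.
03:30 UTC + 6h30m = 10:00 local.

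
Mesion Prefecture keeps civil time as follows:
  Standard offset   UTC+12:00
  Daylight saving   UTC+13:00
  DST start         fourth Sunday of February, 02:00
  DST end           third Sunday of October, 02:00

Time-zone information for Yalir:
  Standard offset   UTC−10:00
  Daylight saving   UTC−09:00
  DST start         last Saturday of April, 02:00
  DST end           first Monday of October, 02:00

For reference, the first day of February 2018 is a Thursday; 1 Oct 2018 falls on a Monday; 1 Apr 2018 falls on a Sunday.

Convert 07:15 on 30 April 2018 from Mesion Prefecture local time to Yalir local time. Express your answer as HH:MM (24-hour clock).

1 February 2018 is a Thursday, so the first Sunday is February 4 and the fourth is February 25.
1 October 2018 is a Monday, so the first Sunday is October 7 and the third is October 21.
Daylight saving runs 25 February – 21 October; 30 April 2018 is inside that window, so Mesion Prefecture is at UTC+13:00.
07:15 Mesion Prefecture − 13h = 18:15 UTC (rolling into the previous day, 29 April 2018).
1 April 2018 is a Sunday, so Saturdays fall on 7, 14, 21, 28; the last is April 28.
1 October 2018 is a Monday, so the first Monday is October 1.
At the standard offset (UTC−10:00), 18:15 UTC − 10h = 08:15 Yalir standard time.
Daylight saving runs 28 April – 1 October; the standard-time date in Yalir, 29 April 2018, is inside that window, so Yalir is at UTC−09:00.
18:15 UTC − 9h = 09:15 Yalir.

09:15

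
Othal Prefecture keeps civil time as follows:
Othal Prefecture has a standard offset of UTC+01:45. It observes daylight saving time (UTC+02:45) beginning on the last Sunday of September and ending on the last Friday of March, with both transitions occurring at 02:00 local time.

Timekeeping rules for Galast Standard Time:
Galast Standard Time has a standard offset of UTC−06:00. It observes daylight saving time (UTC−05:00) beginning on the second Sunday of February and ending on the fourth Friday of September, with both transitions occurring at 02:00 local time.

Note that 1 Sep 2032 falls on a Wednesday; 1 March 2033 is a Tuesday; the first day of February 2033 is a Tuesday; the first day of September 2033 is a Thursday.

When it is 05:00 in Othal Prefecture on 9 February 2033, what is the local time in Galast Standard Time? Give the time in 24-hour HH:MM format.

1 September 2032 is a Wednesday, so Sundays fall on 5, 12, 19, 26; the last is September 26.
1 March 2033 is a Tuesday, so Fridays fall on 4, 11, 18, 25; the last is March 25.
9 February 2033 lies within the daylight-saving period (26 September 2032 – 25 March 2033), so Othal Prefecture is on daylight time, UTC+02:45.
05:00 Othal Prefecture − 2h45m = 02:15 UTC.
1 February 2033 is a Tuesday, so the first Sunday is February 6 and the second is February 13.
1 September 2033 is a Thursday, so the first Friday is September 2 and the fourth is September 23.
At the standard offset (UTC−06:00), 02:15 UTC − 6h = 20:15 Galast Standard Time standard time (rolling into the previous day, 8 February 2033).
The standard-time date in Galast Standard Time, 8 February 2033, does not fall between 13 February and 23 September, so daylight saving is not in effect and Galast Standard Time is at UTC−06:00.
02:15 UTC − 6h = 20:15 Galast Standard Time (rolling into the previous day, 8 February 2033).

20:15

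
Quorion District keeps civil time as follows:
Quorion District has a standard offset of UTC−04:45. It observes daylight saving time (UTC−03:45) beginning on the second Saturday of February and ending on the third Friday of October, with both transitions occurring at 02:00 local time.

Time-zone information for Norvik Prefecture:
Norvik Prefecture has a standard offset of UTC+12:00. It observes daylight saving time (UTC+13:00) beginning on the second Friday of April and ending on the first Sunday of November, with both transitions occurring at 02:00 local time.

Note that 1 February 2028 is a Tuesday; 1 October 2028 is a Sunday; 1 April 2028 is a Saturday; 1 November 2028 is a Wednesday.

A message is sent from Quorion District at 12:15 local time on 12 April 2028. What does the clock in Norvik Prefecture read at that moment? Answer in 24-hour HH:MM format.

1 February 2028 is a Tuesday, so the first Saturday is February 5 and the second is February 12.
1 October 2028 is a Sunday, so the first Friday is October 6 and the third is October 20.
12 April 2028 lies within the daylight-saving period (12 February – 20 October), so Quorion District is on daylight time, UTC−03:45.
12:15 Quorion District + 3h45m = 16:00 UTC.
1 April 2028 is a Saturday, so the first Friday is April 7 and the second is April 14.
1 November 2028 is a Wednesday, so the first Sunday is November 5.
At the standard offset (UTC+12:00), 16:00 UTC + 12h = 04:00 Norvik Prefecture standard time (rolling into the next day, 13 April 2028).
The standard-time date in Norvik Prefecture, 13 April 2028, does not fall between 14 April and 5 November, so daylight saving is not in effect and Norvik Prefecture is at UTC+12:00.
16:00 UTC + 12h = 04:00 Norvik Prefecture (rolling into the next day, 13 April 2028).

04:00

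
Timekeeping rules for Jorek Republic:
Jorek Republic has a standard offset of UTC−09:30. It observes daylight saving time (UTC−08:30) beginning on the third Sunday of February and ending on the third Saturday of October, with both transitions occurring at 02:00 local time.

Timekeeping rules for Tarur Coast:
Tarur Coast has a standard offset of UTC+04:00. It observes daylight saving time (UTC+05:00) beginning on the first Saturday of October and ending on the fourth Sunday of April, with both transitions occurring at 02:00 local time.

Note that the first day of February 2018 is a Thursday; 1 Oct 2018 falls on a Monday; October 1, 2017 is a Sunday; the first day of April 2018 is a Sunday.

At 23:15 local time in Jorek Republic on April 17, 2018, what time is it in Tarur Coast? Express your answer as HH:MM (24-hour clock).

12:45

1 February 2018 is a Thursday, so the first Sunday is February 4 and the third is February 18.
1 October 2018 is a Monday, so the first Saturday is October 6 and the third is October 20.
April 17, 2018 falls between 18 February and 20 October, so daylight saving is in effect and Jorek Republic is at UTC−08:30.
23:15 Jorek Republic + 8h30m = 07:45 UTC (rolling into the next day, 18 April 2018).
1 October 2017 is a Sunday, so the first Saturday is October 7.
1 April 2018 is a Sunday, so the first Sunday is April 1 and the fourth is April 22.
At the standard offset (UTC+04:00), 07:45 UTC + 4h = 11:45 Tarur Coast standard time.
The standard-time date in Tarur Coast, April 18, 2018, falls between 7 October 2017 and 22 April 2018, so daylight saving is in effect and Tarur Coast is at UTC+05:00.
07:45 UTC + 5h = 12:45 Tarur Coast.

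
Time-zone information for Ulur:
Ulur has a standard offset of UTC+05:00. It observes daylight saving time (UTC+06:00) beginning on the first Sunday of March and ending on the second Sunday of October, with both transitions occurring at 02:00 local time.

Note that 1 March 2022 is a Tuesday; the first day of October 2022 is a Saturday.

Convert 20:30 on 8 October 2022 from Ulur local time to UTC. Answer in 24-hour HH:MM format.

14:30

1 March 2022 is a Tuesday, so the first Sunday is March 6.
1 October 2022 is a Saturday, so the first Sunday is October 2 and the second is October 9.
Daylight saving runs 6 March – 9 October; 8 October 2022 is inside that window, so Ulur is at UTC+06:00.
20:30 local − 6h = 14:30 UTC.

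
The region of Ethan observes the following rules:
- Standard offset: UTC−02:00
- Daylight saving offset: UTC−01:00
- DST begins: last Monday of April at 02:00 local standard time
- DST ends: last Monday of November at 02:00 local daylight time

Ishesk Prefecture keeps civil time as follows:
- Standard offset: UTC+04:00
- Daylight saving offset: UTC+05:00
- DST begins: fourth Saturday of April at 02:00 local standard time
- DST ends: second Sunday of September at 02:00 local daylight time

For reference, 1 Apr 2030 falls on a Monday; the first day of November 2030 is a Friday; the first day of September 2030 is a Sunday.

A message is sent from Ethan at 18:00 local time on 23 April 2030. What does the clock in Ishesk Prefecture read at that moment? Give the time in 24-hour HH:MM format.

1 April 2030 is a Monday, so Mondays fall on 1, 8, 15, 22, 29; the last is April 29.
1 November 2030 is a Friday, so Mondays fall on 4, 11, 18, 25; the last is November 25.
23 April 2030 does not fall between 29 April and 25 November, so daylight saving is not in effect and Ethan is at UTC−02:00.
18:00 Ethan + 2h = 20:00 UTC.
1 April 2030 is a Monday, so the first Saturday is April 6 and the fourth is April 27.
1 September 2030 is a Sunday, so the first Sunday is September 1 and the second is September 8.
At the standard offset (UTC+04:00), 20:00 UTC + 4h = 00:00 Ishesk Prefecture standard time (rolling into the next day, 24 April 2030).
Daylight saving runs 27 April – 8 September; the standard-time date in Ishesk Prefecture, 24 April 2030, is outside that window, so Ishesk Prefecture is on standard time at UTC+04:00.
20:00 UTC + 4h = 00:00 Ishesk Prefecture (rolling into the next day, 24 April 2030).

00:00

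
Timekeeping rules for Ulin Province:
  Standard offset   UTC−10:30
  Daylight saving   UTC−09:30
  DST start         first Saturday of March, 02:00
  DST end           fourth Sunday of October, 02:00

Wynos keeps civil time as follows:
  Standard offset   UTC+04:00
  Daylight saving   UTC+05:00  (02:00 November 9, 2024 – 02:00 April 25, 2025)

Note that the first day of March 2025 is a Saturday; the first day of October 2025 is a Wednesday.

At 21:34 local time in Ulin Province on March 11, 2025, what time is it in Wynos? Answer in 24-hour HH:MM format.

1 March 2025 is a Saturday, so the first Saturday is March 1.
1 October 2025 is a Wednesday, so the first Sunday is October 5 and the fourth is October 26.
March 11, 2025 falls between 1 March and 26 October, so daylight saving is in effect and Ulin Province is at UTC−09:30.
21:34 Ulin Province + 9h30m = 07:04 UTC (rolling into the next day, 12 March 2025).
At the standard offset (UTC+04:00), 07:04 UTC + 4h = 11:04 Wynos standard time.
Daylight saving runs 9 November 2024 – 25 April 2025; the standard-time date in Wynos, March 12, 2025, is inside that window, so Wynos is at UTC+05:00.
07:04 UTC + 5h = 12:04 Wynos.

12:04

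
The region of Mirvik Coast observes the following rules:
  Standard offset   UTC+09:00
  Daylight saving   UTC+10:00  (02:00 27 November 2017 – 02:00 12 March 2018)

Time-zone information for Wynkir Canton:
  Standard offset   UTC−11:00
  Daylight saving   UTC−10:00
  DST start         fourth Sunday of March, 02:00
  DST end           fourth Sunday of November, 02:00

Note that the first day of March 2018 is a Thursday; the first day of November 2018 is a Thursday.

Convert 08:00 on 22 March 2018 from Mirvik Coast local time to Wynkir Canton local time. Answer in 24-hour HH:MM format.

12:00

22 March 2018 is outside the daylight-saving period (27 November 2017 – 12 March 2018), so Mirvik Coast is on standard time, UTC+09:00.
08:00 Mirvik Coast − 9h = 23:00 UTC (rolling into the previous day, 21 March 2018).
1 March 2018 is a Thursday, so the first Sunday is March 4 and the fourth is March 25.
1 November 2018 is a Thursday, so the first Sunday is November 4 and the fourth is November 25.
At the standard offset (UTC−11:00), 23:00 UTC − 11h = 12:00 Wynkir Canton standard time.
The standard-time date in Wynkir Canton, 21 March 2018, is outside the daylight-saving period (25 March – 25 November), so Wynkir Canton is on standard time, UTC−11:00.
23:00 UTC − 11h = 12:00 Wynkir Canton.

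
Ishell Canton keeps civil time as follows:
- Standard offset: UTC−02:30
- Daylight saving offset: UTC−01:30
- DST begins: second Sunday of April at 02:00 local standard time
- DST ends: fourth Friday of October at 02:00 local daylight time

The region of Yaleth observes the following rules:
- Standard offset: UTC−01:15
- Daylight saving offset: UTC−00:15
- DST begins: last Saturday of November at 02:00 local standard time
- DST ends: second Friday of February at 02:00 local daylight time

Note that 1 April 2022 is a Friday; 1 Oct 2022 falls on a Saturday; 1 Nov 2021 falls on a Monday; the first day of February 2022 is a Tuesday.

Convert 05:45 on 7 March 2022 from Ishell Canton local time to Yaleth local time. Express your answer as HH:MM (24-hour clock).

1 April 2022 is a Friday, so the first Sunday is April 3 and the second is April 10.
1 October 2022 is a Saturday, so the first Friday is October 7 and the fourth is October 28.
Daylight saving runs 10 April – 28 October; 7 March 2022 is outside that window, so Ishell Canton is on standard time at UTC−02:30.
05:45 Ishell Canton + 2h30m = 08:15 UTC.
1 November 2021 is a Monday, so Saturdays fall on 6, 13, 20, 27; the last is November 27.
1 February 2022 is a Tuesday, so the first Friday is February 4 and the second is February 11.
At the standard offset (UTC−01:15), 08:15 UTC − 1h15m = 07:00 Yaleth standard time.
Daylight saving runs 27 November 2021 – 11 February 2022; the standard-time date in Yaleth, 7 March 2022, is outside that window, so Yaleth is on standard time at UTC−01:15.
08:15 UTC − 1h15m = 07:00 Yaleth.

07:00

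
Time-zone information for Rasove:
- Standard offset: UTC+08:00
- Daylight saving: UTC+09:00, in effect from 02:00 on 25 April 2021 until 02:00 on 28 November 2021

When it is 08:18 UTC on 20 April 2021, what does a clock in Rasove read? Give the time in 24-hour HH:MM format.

16:18

At the standard offset (UTC+08:00), 08:18 UTC + 8h = 16:18 Rasove standard time.
The standard-time date in Rasove, 20 April 2021, does not fall between 25 April and 28 November, so daylight saving is not in effect and Rasove is at UTC+08:00.
08:18 UTC + 8h = 16:18 local.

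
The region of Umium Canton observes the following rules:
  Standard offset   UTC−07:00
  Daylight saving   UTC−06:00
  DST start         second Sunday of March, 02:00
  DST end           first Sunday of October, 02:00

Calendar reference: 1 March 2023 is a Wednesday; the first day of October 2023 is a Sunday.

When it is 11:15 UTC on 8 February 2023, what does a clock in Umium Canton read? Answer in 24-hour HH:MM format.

04:15

1 March 2023 is a Wednesday, so the first Sunday is March 5 and the second is March 12.
1 October 2023 is a Sunday, so the first Sunday is October 1.
At the standard offset (UTC−07:00), 11:15 UTC − 7h = 04:15 Umium Canton standard time.
Daylight saving runs 12 March – 1 October; the standard-time date in Umium Canton, 8 February 2023, is outside that window, so Umium Canton is on standard time at UTC−07:00.
11:15 UTC − 7h = 04:15 local.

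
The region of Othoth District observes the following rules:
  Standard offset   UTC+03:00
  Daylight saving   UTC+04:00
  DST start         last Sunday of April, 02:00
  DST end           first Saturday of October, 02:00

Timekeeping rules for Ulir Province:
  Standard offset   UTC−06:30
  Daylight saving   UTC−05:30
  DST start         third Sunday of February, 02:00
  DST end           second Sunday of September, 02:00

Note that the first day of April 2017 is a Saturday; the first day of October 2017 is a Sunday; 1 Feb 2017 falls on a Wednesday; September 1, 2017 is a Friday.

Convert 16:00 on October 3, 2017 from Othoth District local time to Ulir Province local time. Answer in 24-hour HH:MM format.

05:30

1 April 2017 is a Saturday, so Sundays fall on 2, 9, 16, 23, 30; the last is April 30.
1 October 2017 is a Sunday, so the first Saturday is October 7.
October 3, 2017 falls between 30 April and 7 October, so daylight saving is in effect and Othoth District is at UTC+04:00.
16:00 Othoth District − 4h = 12:00 UTC.
1 February 2017 is a Wednesday, so the first Sunday is February 5 and the third is February 19.
1 September 2017 is a Friday, so the first Sunday is September 3 and the second is September 10.
At the standard offset (UTC−06:30), 12:00 UTC − 6h30m = 05:30 Ulir Province standard time.
The standard-time date in Ulir Province, October 3, 2017, is outside the daylight-saving period (19 February – 10 September), so Ulir Province is on standard time, UTC−06:30.
12:00 UTC − 6h30m = 05:30 Ulir Province.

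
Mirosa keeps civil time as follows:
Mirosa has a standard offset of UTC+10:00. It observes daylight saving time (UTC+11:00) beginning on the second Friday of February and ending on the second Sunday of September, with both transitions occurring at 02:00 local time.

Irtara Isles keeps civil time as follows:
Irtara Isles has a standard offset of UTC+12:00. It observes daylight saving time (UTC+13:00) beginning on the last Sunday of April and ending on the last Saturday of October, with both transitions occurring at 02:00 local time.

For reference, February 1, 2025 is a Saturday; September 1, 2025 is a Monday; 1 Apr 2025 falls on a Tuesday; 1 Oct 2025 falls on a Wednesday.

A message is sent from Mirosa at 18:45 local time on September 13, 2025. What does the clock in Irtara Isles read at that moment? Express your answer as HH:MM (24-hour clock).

20:45

1 February 2025 is a Saturday, so the first Friday is February 7 and the second is February 14.
1 September 2025 is a Monday, so the first Sunday is September 7 and the second is September 14.
September 13, 2025 lies within the daylight-saving period (14 February – 14 September), so Mirosa is on daylight time, UTC+11:00.
18:45 Mirosa − 11h = 07:45 UTC.
1 April 2025 is a Tuesday, so Sundays fall on 6, 13, 20, 27; the last is April 27.
1 October 2025 is a Wednesday, so Saturdays fall on 4, 11, 18, 25; the last is October 25.
At the standard offset (UTC+12:00), 07:45 UTC + 12h = 19:45 Irtara Isles standard time.
Daylight saving runs 27 April – 25 October; the standard-time date in Irtara Isles, September 13, 2025, is inside that window, so Irtara Isles is at UTC+13:00.
07:45 UTC + 13h = 20:45 Irtara Isles.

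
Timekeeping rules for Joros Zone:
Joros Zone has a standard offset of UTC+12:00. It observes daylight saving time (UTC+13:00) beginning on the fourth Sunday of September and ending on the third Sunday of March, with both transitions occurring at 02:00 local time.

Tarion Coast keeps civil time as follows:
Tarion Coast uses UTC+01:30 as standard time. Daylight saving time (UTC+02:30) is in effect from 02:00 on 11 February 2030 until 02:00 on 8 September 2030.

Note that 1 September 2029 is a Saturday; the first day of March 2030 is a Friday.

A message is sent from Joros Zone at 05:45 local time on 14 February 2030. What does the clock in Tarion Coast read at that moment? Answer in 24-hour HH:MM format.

1 September 2029 is a Saturday, so the first Sunday is September 2 and the fourth is September 23.
1 March 2030 is a Friday, so the first Sunday is March 3 and the third is March 17.
Daylight saving runs 23 September 2029 – 17 March 2030; 14 February 2030 is inside that window, so Joros Zone is at UTC+13:00.
05:45 Joros Zone − 13h = 16:45 UTC (rolling into the previous day, 13 February 2030).
At the standard offset (UTC+01:30), 16:45 UTC + 1h30m = 18:15 Tarion Coast standard time.
Daylight saving runs 11 February – 8 September; the standard-time date in Tarion Coast, 13 February 2030, is inside that window, so Tarion Coast is at UTC+02:30.
16:45 UTC + 2h30m = 19:15 Tarion Coast.

19:15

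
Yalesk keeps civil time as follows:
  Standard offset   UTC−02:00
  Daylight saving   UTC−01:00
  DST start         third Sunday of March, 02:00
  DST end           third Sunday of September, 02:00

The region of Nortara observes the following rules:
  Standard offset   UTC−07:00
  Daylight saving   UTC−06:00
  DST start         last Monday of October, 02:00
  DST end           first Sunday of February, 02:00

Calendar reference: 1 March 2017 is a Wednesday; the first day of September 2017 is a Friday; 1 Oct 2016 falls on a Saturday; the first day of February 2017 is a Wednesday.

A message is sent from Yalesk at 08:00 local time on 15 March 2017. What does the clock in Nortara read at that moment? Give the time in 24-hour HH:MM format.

03:00

1 March 2017 is a Wednesday, so the first Sunday is March 5 and the third is March 19.
1 September 2017 is a Friday, so the first Sunday is September 3 and the third is September 17.
15 March 2017 does not fall between 19 March and 17 September, so daylight saving is not in effect and Yalesk is at UTC−02:00.
08:00 Yalesk + 2h = 10:00 UTC.
1 October 2016 is a Saturday, so Mondays fall on 3, 10, 17, 24, 31; the last is October 31.
1 February 2017 is a Wednesday, so the first Sunday is February 5.
At the standard offset (UTC−07:00), 10:00 UTC − 7h = 03:00 Nortara standard time.
The standard-time date in Nortara, 15 March 2017, does not fall between 31 October 2016 and 5 February 2017, so daylight saving is not in effect and Nortara is at UTC−07:00.
10:00 UTC − 7h = 03:00 Nortara.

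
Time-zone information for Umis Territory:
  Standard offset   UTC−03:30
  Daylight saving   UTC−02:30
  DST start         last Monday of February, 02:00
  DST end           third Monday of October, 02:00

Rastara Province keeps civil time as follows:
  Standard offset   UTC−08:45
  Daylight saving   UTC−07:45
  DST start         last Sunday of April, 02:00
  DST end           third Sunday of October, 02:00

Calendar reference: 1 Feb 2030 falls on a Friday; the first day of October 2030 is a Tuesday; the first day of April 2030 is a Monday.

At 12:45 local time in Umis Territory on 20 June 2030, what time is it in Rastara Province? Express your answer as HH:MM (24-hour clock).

07:30

1 February 2030 is a Friday, so Mondays fall on 4, 11, 18, 25; the last is February 25.
1 October 2030 is a Tuesday, so the first Monday is October 7 and the third is October 21.
Daylight saving runs 25 February – 21 October; 20 June 2030 is inside that window, so Umis Territory is at UTC−02:30.
12:45 Umis Territory + 2h30m = 15:15 UTC.
1 April 2030 is a Monday, so Sundays fall on 7, 14, 21, 28; the last is April 28.
1 October 2030 is a Tuesday, so the first Sunday is October 6 and the third is October 20.
At the standard offset (UTC−08:45), 15:15 UTC − 8h45m = 06:30 Rastara Province standard time.
The standard-time date in Rastara Province, 20 June 2030, lies within the daylight-saving period (28 April – 20 October), so Rastara Province is on daylight time, UTC−07:45.
15:15 UTC − 7h45m = 07:30 Rastara Province.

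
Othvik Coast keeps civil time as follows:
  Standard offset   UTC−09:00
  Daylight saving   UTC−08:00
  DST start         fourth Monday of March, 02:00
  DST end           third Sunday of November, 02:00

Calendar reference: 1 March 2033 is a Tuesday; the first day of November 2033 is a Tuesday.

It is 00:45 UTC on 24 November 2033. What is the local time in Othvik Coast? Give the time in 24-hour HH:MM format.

1 March 2033 is a Tuesday, so the first Monday is March 7 and the fourth is March 28.
1 November 2033 is a Tuesday, so the first Sunday is November 6 and the third is November 20.
At the standard offset (UTC−09:00), 00:45 UTC − 9h = 15:45 Othvik Coast standard time (rolling into the previous day, 23 November 2033).
The standard-time date in Othvik Coast, 23 November 2033, is outside the daylight-saving period (28 March – 20 November), so Othvik Coast is on standard time, UTC−09:00.
00:45 UTC − 9h = 15:45 local (rolling into the previous day, 23 November 2033).

15:45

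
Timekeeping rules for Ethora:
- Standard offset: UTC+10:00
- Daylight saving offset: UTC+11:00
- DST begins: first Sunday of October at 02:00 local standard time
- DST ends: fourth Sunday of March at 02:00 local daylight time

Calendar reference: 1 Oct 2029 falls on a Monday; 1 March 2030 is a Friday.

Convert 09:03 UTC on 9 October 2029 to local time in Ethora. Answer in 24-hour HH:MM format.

1 October 2029 is a Monday, so the first Sunday is October 7.
1 March 2030 is a Friday, so the first Sunday is March 3 and the fourth is March 24.
At the standard offset (UTC+10:00), 09:03 UTC + 10h = 19:03 Ethora standard time.
The standard-time date in Ethora, 9 October 2029, lies within the daylight-saving period (7 October 2029 – 24 March 2030), so Ethora is on daylight time, UTC+11:00.
09:03 UTC + 11h = 20:03 local.

20:03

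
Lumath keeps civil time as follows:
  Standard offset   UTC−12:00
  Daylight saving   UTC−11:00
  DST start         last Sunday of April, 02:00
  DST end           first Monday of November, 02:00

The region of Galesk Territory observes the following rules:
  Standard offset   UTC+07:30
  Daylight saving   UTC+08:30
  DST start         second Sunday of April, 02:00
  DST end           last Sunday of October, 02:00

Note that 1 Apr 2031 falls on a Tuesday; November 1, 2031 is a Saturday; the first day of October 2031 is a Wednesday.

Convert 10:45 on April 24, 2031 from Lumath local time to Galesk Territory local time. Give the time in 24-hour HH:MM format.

07:15

1 April 2031 is a Tuesday, so Sundays fall on 6, 13, 20, 27; the last is April 27.
1 November 2031 is a Saturday, so the first Monday is November 3.
April 24, 2031 is outside the daylight-saving period (27 April – 3 November), so Lumath is on standard time, UTC−12:00.
10:45 Lumath + 12h = 22:45 UTC.
1 April 2031 is a Tuesday, so the first Sunday is April 6 and the second is April 13.
1 October 2031 is a Wednesday, so Sundays fall on 5, 12, 19, 26; the last is October 26.
At the standard offset (UTC+07:30), 22:45 UTC + 7h30m = 06:15 Galesk Territory standard time (rolling into the next day, 25 April 2031).
Daylight saving runs 13 April – 26 October; the standard-time date in Galesk Territory, April 25, 2031, is inside that window, so Galesk Territory is at UTC+08:30.
22:45 UTC + 8h30m = 07:15 Galesk Territory (rolling into the next day, 25 April 2031).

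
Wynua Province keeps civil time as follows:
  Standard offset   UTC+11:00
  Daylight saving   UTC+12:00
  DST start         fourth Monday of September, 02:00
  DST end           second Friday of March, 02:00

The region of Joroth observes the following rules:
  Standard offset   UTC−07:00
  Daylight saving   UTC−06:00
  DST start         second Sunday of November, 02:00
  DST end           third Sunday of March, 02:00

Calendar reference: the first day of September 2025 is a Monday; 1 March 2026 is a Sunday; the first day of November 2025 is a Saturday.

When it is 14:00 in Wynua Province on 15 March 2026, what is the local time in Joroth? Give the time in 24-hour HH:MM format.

21:00

1 September 2025 is a Monday, so the first Monday is September 1 and the fourth is September 22.
1 March 2026 is a Sunday, so the first Friday is March 6 and the second is March 13.
15 March 2026 is outside the daylight-saving period (22 September 2025 – 13 March 2026), so Wynua Province is on standard time, UTC+11:00.
14:00 Wynua Province − 11h = 03:00 UTC.
1 November 2025 is a Saturday, so the first Sunday is November 2 and the second is November 9.
1 March 2026 is a Sunday, so the first Sunday is March 1 and the third is March 15.
At the standard offset (UTC−07:00), 03:00 UTC − 7h = 20:00 Joroth standard time (rolling into the previous day, 14 March 2026).
The standard-time date in Joroth, 14 March 2026, lies within the daylight-saving period (9 November 2025 – 15 March 2026), so Joroth is on daylight time, UTC−06:00.
03:00 UTC − 6h = 21:00 Joroth (rolling into the previous day, 14 March 2026).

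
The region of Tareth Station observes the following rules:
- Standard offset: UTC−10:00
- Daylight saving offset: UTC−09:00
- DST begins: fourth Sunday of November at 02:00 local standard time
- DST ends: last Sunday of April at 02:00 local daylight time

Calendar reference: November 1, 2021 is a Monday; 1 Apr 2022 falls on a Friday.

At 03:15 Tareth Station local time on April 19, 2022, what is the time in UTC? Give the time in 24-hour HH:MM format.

1 November 2021 is a Monday, so the first Sunday is November 7 and the fourth is November 28.
1 April 2022 is a Friday, so Sundays fall on 3, 10, 17, 24; the last is April 24.
April 19, 2022 lies within the daylight-saving period (28 November 2021 – 24 April 2022), so Tareth Station is on daylight time, UTC−09:00.
03:15 local + 9h = 12:15 UTC.

12:15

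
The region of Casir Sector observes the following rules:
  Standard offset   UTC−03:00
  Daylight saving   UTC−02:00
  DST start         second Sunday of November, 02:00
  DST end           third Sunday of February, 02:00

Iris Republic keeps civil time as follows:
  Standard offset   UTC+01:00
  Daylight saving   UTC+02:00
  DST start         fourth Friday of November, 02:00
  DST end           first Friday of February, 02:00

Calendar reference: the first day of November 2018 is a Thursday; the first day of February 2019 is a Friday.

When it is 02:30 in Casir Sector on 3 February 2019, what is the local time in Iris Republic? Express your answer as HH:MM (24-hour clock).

05:30

1 November 2018 is a Thursday, so the first Sunday is November 4 and the second is November 11.
1 February 2019 is a Friday, so the first Sunday is February 3 and the third is February 17.
3 February 2019 lies within the daylight-saving period (11 November 2018 – 17 February 2019), so Casir Sector is on daylight time, UTC−02:00.
02:30 Casir Sector + 2h = 04:30 UTC.
1 November 2018 is a Thursday, so the first Friday is November 2 and the fourth is November 23.
1 February 2019 is a Friday, so the first Friday is February 1.
At the standard offset (UTC+01:00), 04:30 UTC + 1h = 05:30 Iris Republic standard time.
The standard-time date in Iris Republic, 3 February 2019, does not fall between 23 November 2018 and 1 February 2019, so daylight saving is not in effect and Iris Republic is at UTC+01:00.
04:30 UTC + 1h = 05:30 Iris Republic.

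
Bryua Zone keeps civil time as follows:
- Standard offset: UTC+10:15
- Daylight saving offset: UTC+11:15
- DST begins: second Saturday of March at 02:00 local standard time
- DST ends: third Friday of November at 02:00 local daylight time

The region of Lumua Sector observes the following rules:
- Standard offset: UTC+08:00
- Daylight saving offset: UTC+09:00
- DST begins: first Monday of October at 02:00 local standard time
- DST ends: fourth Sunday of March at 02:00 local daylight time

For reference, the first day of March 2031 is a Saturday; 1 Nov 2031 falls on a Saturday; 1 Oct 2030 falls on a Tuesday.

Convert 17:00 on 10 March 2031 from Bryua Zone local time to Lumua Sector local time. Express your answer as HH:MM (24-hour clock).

1 March 2031 is a Saturday, so the first Saturday is March 1 and the second is March 8.
1 November 2031 is a Saturday, so the first Friday is November 7 and the third is November 21.
Daylight saving runs 8 March – 21 November; 10 March 2031 is inside that window, so Bryua Zone is at UTC+11:15.
17:00 Bryua Zone − 11h15m = 05:45 UTC.
1 October 2030 is a Tuesday, so the first Monday is October 7.
1 March 2031 is a Saturday, so the first Sunday is March 2 and the fourth is March 23.
At the standard offset (UTC+08:00), 05:45 UTC + 8h = 13:45 Lumua Sector standard time.
The standard-time date in Lumua Sector, 10 March 2031, lies within the daylight-saving period (7 October 2030 – 23 March 2031), so Lumua Sector is on daylight time, UTC+09:00.
05:45 UTC + 9h = 14:45 Lumua Sector.

14:45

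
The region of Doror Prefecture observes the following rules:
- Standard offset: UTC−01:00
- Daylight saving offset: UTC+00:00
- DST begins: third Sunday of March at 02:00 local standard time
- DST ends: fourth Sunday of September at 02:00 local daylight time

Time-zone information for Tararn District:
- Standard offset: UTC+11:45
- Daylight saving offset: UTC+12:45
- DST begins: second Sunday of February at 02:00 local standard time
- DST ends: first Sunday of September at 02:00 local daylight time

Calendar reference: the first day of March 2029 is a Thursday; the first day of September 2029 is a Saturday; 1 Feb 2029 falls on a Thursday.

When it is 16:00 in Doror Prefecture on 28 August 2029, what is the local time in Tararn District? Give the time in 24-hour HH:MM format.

04:45

1 March 2029 is a Thursday, so the first Sunday is March 4 and the third is March 18.
1 September 2029 is a Saturday, so the first Sunday is September 2 and the fourth is September 23.
28 August 2029 lies within the daylight-saving period (18 March – 23 September), so Doror Prefecture is on daylight time, UTC+00:00.
16:00 Doror Prefecture − 0h = 16:00 UTC.
1 February 2029 is a Thursday, so the first Sunday is February 4 and the second is February 11.
1 September 2029 is a Saturday, so the first Sunday is September 2.
At the standard offset (UTC+11:45), 16:00 UTC + 11h45m = 03:45 Tararn District standard time (rolling into the next day, 29 August 2029).
The standard-time date in Tararn District, 29 August 2029, lies within the daylight-saving period (11 February – 2 September), so Tararn District is on daylight time, UTC+12:45.
16:00 UTC + 12h45m = 04:45 Tararn District (rolling into the next day, 29 August 2029).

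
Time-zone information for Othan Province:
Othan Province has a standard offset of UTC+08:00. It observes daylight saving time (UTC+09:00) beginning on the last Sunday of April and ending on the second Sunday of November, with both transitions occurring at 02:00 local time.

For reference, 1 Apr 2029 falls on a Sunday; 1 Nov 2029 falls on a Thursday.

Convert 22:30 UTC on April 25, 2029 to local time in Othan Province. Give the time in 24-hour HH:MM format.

06:30

1 April 2029 is a Sunday, so Sundays fall on 1, 8, 15, 22, 29; the last is April 29.
1 November 2029 is a Thursday, so the first Sunday is November 4 and the second is November 11.
At the standard offset (UTC+08:00), 22:30 UTC + 8h = 06:30 Othan Province standard time (rolling into the next day, 26 April 2029).
The standard-time date in Othan Province, April 26, 2029, does not fall between 29 April and 11 November, so daylight saving is not in effect and Othan Province is at UTC+08:00.
22:30 UTC + 8h = 06:30 local (rolling into the next day, 26 April 2029).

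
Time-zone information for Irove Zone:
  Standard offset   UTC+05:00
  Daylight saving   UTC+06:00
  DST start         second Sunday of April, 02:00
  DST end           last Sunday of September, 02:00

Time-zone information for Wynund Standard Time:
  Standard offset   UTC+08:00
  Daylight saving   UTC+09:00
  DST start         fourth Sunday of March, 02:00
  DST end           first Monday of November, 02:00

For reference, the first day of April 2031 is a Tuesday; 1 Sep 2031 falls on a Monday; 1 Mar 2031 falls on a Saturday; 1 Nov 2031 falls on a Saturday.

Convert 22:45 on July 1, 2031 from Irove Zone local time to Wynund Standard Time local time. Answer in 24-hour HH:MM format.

01:45

1 April 2031 is a Tuesday, so the first Sunday is April 6 and the second is April 13.
1 September 2031 is a Monday, so Sundays fall on 7, 14, 21, 28; the last is September 28.
July 1, 2031 falls between 13 April and 28 September, so daylight saving is in effect and Irove Zone is at UTC+06:00.
22:45 Irove Zone − 6h = 16:45 UTC.
1 March 2031 is a Saturday, so the first Sunday is March 2 and the fourth is March 23.
1 November 2031 is a Saturday, so the first Monday is November 3.
At the standard offset (UTC+08:00), 16:45 UTC + 8h = 00:45 Wynund Standard Time standard time (rolling into the next day, 2 July 2031).
Daylight saving runs 23 March – 3 November; the standard-time date in Wynund Standard Time, July 2, 2031, is inside that window, so Wynund Standard Time is at UTC+09:00.
16:45 UTC + 9h = 01:45 Wynund Standard Time (rolling into the next day, 2 July 2031).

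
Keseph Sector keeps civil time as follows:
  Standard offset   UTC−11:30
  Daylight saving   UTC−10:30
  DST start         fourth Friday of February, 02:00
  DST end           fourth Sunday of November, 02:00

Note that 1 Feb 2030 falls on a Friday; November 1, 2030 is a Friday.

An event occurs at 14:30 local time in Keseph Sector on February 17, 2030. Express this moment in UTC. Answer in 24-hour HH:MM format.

1 February 2030 is a Friday, so the first Friday is February 1 and the fourth is February 22.
1 November 2030 is a Friday, so the first Sunday is November 3 and the fourth is November 24.
Daylight saving runs 22 February – 24 November; February 17, 2030 is outside that window, so Keseph Sector is on standard time at UTC−11:30.
14:30 local + 11h30m = 02:00 UTC (rolling into the next day, 18 February 2030).

02:00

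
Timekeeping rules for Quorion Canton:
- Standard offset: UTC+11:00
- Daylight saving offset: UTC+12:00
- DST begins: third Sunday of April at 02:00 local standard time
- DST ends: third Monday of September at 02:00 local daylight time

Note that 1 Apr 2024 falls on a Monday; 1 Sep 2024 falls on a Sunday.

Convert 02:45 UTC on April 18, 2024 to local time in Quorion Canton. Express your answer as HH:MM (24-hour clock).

13:45

1 April 2024 is a Monday, so the first Sunday is April 7 and the third is April 21.
1 September 2024 is a Sunday, so the first Monday is September 2 and the third is September 16.
At the standard offset (UTC+11:00), 02:45 UTC + 11h = 13:45 Quorion Canton standard time.
The standard-time date in Quorion Canton, April 18, 2024, does not fall between 21 April and 16 September, so daylight saving is not in effect and Quorion Canton is at UTC+11:00.
02:45 UTC + 11h = 13:45 local.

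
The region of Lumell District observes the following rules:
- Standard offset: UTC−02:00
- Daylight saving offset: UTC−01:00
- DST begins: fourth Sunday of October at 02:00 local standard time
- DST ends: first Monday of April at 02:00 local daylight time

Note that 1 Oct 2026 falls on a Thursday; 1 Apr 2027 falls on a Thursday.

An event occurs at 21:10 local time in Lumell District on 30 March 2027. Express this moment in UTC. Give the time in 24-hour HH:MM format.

1 October 2026 is a Thursday, so the first Sunday is October 4 and the fourth is October 25.
1 April 2027 is a Thursday, so the first Monday is April 5.
30 March 2027 falls between 25 October 2026 and 5 April 2027, so daylight saving is in effect and Lumell District is at UTC−01:00.
21:10 local + 1h = 22:10 UTC.

22:10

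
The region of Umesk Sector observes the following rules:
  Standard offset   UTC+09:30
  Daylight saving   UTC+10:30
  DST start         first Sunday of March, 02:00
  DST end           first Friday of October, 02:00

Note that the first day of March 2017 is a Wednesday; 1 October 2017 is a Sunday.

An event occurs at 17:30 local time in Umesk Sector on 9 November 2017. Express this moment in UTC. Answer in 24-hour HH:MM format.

1 March 2017 is a Wednesday, so the first Sunday is March 5.
1 October 2017 is a Sunday, so the first Friday is October 6.
9 November 2017 is outside the daylight-saving period (5 March – 6 October), so Umesk Sector is on standard time, UTC+09:30.
17:30 local − 9h30m = 08:00 UTC.

08:00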